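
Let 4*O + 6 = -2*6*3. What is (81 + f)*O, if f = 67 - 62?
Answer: -903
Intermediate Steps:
f = 5
O = -21/2 (O = -3/2 + (-2*6*3)/4 = -3/2 + (-12*3)/4 = -3/2 + (1/4)*(-36) = -3/2 - 9 = -21/2 ≈ -10.500)
(81 + f)*O = (81 + 5)*(-21/2) = 86*(-21/2) = -903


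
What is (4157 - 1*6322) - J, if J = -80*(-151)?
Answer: -14245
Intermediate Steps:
J = 12080
(4157 - 1*6322) - J = (4157 - 1*6322) - 1*12080 = (4157 - 6322) - 12080 = -2165 - 12080 = -14245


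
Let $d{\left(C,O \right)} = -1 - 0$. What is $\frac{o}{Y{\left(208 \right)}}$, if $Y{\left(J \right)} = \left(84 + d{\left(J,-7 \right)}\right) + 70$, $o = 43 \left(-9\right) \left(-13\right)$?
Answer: $\frac{559}{17} \approx 32.882$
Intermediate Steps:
$d{\left(C,O \right)} = -1$ ($d{\left(C,O \right)} = -1 + 0 = -1$)
$o = 5031$ ($o = \left(-387\right) \left(-13\right) = 5031$)
$Y{\left(J \right)} = 153$ ($Y{\left(J \right)} = \left(84 - 1\right) + 70 = 83 + 70 = 153$)
$\frac{o}{Y{\left(208 \right)}} = \frac{5031}{153} = 5031 \cdot \frac{1}{153} = \frac{559}{17}$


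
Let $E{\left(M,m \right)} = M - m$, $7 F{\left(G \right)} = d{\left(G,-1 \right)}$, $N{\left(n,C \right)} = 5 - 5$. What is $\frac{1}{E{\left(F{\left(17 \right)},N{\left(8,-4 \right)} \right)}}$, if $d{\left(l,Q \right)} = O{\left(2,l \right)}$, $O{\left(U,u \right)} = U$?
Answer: $\frac{7}{2} \approx 3.5$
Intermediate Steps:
$N{\left(n,C \right)} = 0$ ($N{\left(n,C \right)} = 5 - 5 = 0$)
$d{\left(l,Q \right)} = 2$
$F{\left(G \right)} = \frac{2}{7}$ ($F{\left(G \right)} = \frac{1}{7} \cdot 2 = \frac{2}{7}$)
$\frac{1}{E{\left(F{\left(17 \right)},N{\left(8,-4 \right)} \right)}} = \frac{1}{\frac{2}{7} - 0} = \frac{1}{\frac{2}{7} + 0} = \frac{1}{\frac{2}{7}} = \frac{7}{2}$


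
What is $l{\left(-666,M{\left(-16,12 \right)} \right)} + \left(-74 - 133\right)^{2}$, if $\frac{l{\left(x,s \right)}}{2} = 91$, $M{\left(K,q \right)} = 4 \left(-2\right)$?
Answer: $43031$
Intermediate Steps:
$M{\left(K,q \right)} = -8$
$l{\left(x,s \right)} = 182$ ($l{\left(x,s \right)} = 2 \cdot 91 = 182$)
$l{\left(-666,M{\left(-16,12 \right)} \right)} + \left(-74 - 133\right)^{2} = 182 + \left(-74 - 133\right)^{2} = 182 + \left(-207\right)^{2} = 182 + 42849 = 43031$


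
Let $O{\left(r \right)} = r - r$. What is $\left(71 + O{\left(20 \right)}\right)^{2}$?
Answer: $5041$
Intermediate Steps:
$O{\left(r \right)} = 0$
$\left(71 + O{\left(20 \right)}\right)^{2} = \left(71 + 0\right)^{2} = 71^{2} = 5041$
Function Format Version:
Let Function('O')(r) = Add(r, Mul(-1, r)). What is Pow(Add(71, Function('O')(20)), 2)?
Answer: 5041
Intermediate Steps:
Function('O')(r) = 0
Pow(Add(71, Function('O')(20)), 2) = Pow(Add(71, 0), 2) = Pow(71, 2) = 5041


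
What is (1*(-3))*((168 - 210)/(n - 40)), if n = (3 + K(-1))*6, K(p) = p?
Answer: -9/2 ≈ -4.5000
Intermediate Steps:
n = 12 (n = (3 - 1)*6 = 2*6 = 12)
(1*(-3))*((168 - 210)/(n - 40)) = (1*(-3))*((168 - 210)/(12 - 40)) = -(-126)/(-28) = -(-126)*(-1)/28 = -3*3/2 = -9/2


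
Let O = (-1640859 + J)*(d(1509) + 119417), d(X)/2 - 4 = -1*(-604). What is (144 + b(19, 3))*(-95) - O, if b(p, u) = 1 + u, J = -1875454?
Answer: 424183372069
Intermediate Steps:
d(X) = 1216 (d(X) = 8 + 2*(-1*(-604)) = 8 + 2*604 = 8 + 1208 = 1216)
O = -424183386129 (O = (-1640859 - 1875454)*(1216 + 119417) = -3516313*120633 = -424183386129)
(144 + b(19, 3))*(-95) - O = (144 + (1 + 3))*(-95) - 1*(-424183386129) = (144 + 4)*(-95) + 424183386129 = 148*(-95) + 424183386129 = -14060 + 424183386129 = 424183372069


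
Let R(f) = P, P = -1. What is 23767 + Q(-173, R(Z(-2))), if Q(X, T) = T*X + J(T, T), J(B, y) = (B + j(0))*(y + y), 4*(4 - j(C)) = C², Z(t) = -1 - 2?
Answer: 23934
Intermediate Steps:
Z(t) = -3
R(f) = -1
j(C) = 4 - C²/4
J(B, y) = 2*y*(4 + B) (J(B, y) = (B + (4 - ¼*0²))*(y + y) = (B + (4 - ¼*0))*(2*y) = (B + (4 + 0))*(2*y) = (B + 4)*(2*y) = (4 + B)*(2*y) = 2*y*(4 + B))
Q(X, T) = T*X + 2*T*(4 + T)
23767 + Q(-173, R(Z(-2))) = 23767 - (8 - 173 + 2*(-1)) = 23767 - (8 - 173 - 2) = 23767 - 1*(-167) = 23767 + 167 = 23934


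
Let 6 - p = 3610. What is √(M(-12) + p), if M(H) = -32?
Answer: 6*I*√101 ≈ 60.299*I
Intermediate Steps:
p = -3604 (p = 6 - 1*3610 = 6 - 3610 = -3604)
√(M(-12) + p) = √(-32 - 3604) = √(-3636) = 6*I*√101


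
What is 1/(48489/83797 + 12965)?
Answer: 11971/155210942 ≈ 7.7127e-5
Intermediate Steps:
1/(48489/83797 + 12965) = 1/(48489*(1/83797) + 12965) = 1/(6927/11971 + 12965) = 1/(155210942/11971) = 11971/155210942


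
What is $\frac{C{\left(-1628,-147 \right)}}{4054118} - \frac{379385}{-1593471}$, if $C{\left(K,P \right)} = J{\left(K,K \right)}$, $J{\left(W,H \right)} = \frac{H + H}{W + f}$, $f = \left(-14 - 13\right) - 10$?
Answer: $\frac{11535560051633}{48450895976835} \approx 0.23809$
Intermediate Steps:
$f = -37$ ($f = -27 - 10 = -37$)
$J{\left(W,H \right)} = \frac{2 H}{-37 + W}$ ($J{\left(W,H \right)} = \frac{H + H}{W - 37} = \frac{2 H}{-37 + W}$)
$C{\left(K,P \right)} = \frac{2 K}{-37 + K}$
$\frac{C{\left(-1628,-147 \right)}}{4054118} - \frac{379385}{-1593471} = \frac{2 \left(-1628\right) \frac{1}{-37 - 1628}}{4054118} - \frac{379385}{-1593471} = 2 \left(-1628\right) \frac{1}{-1665} \cdot \frac{1}{4054118} - - \frac{379385}{1593471} = 2 \left(-1628\right) \left(- \frac{1}{1665}\right) \frac{1}{4054118} + \frac{379385}{1593471} = \frac{88}{45} \cdot \frac{1}{4054118} + \frac{379385}{1593471} = \frac{44}{91217655} + \frac{379385}{1593471} = \frac{11535560051633}{48450895976835}$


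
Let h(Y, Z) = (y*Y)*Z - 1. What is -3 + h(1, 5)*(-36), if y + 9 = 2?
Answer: 1293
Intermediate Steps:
y = -7 (y = -9 + 2 = -7)
h(Y, Z) = -1 - 7*Y*Z (h(Y, Z) = (-7*Y)*Z - 1 = -7*Y*Z - 1 = -1 - 7*Y*Z)
-3 + h(1, 5)*(-36) = -3 + (-1 - 7*1*5)*(-36) = -3 + (-1 - 35)*(-36) = -3 - 36*(-36) = -3 + 1296 = 1293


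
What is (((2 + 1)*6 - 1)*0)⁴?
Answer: 0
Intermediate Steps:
(((2 + 1)*6 - 1)*0)⁴ = ((3*6 - 1)*0)⁴ = ((18 - 1)*0)⁴ = (17*0)⁴ = 0⁴ = 0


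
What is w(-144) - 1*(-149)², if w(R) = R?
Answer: -22345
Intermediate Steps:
w(-144) - 1*(-149)² = -144 - 1*(-149)² = -144 - 1*22201 = -144 - 22201 = -22345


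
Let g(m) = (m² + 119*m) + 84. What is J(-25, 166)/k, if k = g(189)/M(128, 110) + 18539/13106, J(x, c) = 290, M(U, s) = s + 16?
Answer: 2280444/3649349 ≈ 0.62489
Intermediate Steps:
M(U, s) = 16 + s
g(m) = 84 + m² + 119*m
k = 18246745/39318 (k = (84 + 189² + 119*189)/(16 + 110) + 18539/13106 = (84 + 35721 + 22491)/126 + 18539*(1/13106) = 58296*(1/126) + 18539/13106 = 1388/3 + 18539/13106 = 18246745/39318 ≈ 464.08)
J(-25, 166)/k = 290/(18246745/39318) = 290*(39318/18246745) = 2280444/3649349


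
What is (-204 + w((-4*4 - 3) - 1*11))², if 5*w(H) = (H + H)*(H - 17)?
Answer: 129600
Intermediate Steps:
w(H) = 2*H*(-17 + H)/5 (w(H) = ((H + H)*(H - 17))/5 = ((2*H)*(-17 + H))/5 = (2*H*(-17 + H))/5 = 2*H*(-17 + H)/5)
(-204 + w((-4*4 - 3) - 1*11))² = (-204 + 2*((-4*4 - 3) - 1*11)*(-17 + ((-4*4 - 3) - 1*11))/5)² = (-204 + 2*((-4*4 - 3) - 11)*(-17 + ((-4*4 - 3) - 11))/5)² = (-204 + 2*((-16 - 3) - 11)*(-17 + ((-16 - 3) - 11))/5)² = (-204 + 2*(-19 - 11)*(-17 + (-19 - 11))/5)² = (-204 + (⅖)*(-30)*(-17 - 30))² = (-204 + (⅖)*(-30)*(-47))² = (-204 + 564)² = 360² = 129600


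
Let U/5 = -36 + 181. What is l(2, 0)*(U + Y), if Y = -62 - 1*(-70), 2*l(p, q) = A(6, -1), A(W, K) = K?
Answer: -733/2 ≈ -366.50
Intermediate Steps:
l(p, q) = -½ (l(p, q) = (½)*(-1) = -½)
Y = 8 (Y = -62 + 70 = 8)
U = 725 (U = 5*(-36 + 181) = 5*145 = 725)
l(2, 0)*(U + Y) = -(725 + 8)/2 = -½*733 = -733/2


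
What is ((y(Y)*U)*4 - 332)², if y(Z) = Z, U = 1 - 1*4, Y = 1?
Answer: 118336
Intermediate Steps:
U = -3 (U = 1 - 4 = -3)
((y(Y)*U)*4 - 332)² = ((1*(-3))*4 - 332)² = (-3*4 - 332)² = (-12 - 332)² = (-344)² = 118336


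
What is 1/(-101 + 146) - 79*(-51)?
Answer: 181306/45 ≈ 4029.0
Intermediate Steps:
1/(-101 + 146) - 79*(-51) = 1/45 + 4029 = 181306/45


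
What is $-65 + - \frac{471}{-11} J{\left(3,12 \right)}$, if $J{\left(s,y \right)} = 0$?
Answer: $-65$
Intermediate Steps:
$-65 + - \frac{471}{-11} J{\left(3,12 \right)} = -65 + - \frac{471}{-11} \cdot 0 = -65 + \left(-471\right) \left(- \frac{1}{11}\right) 0 = -65 + \frac{471}{11} \cdot 0 = -65 + 0 = -65$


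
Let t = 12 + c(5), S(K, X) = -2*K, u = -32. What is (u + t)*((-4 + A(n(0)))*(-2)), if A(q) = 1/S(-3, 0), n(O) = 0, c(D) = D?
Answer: -115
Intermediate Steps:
A(q) = 1/6 (A(q) = 1/(-2*(-3)) = 1/6)
t = 17 (t = 12 + 5 = 17)
(u + t)*((-4 + A(n(0)))*(-2)) = (-32 + 17)*((-4 + 1/6)*(-2)) = -(-115)*(-2)/2 = -15*23/3 = -115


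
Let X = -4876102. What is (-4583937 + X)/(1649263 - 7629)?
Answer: -9460039/1641634 ≈ -5.7626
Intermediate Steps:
(-4583937 + X)/(1649263 - 7629) = (-4583937 - 4876102)/(1649263 - 7629) = -9460039/1641634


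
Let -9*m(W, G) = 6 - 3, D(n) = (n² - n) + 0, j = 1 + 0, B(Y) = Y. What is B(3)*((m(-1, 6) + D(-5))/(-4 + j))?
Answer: -89/3 ≈ -29.667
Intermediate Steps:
j = 1
D(n) = n² - n
m(W, G) = -⅓ (m(W, G) = -(6 - 3)/9 = -⅑*3 = -⅓)
B(3)*((m(-1, 6) + D(-5))/(-4 + j)) = 3*((-⅓ - 5*(-1 - 5))/(-4 + 1)) = 3*((-⅓ - 5*(-6))/(-3)) = 3*((-⅓ + 30)*(-⅓)) = 3*((89/3)*(-⅓)) = 3*(-89/9) = -89/3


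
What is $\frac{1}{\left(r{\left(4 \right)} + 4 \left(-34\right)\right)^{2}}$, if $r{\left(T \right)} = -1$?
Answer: $\frac{1}{18769} \approx 5.3279 \cdot 10^{-5}$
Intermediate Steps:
$\frac{1}{\left(r{\left(4 \right)} + 4 \left(-34\right)\right)^{2}} = \frac{1}{\left(-1 + 4 \left(-34\right)\right)^{2}} = \frac{1}{\left(-1 - 136\right)^{2}} = \frac{1}{\left(-137\right)^{2}} = \frac{1}{18769}$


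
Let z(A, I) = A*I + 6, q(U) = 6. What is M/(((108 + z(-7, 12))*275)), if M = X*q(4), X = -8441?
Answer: -8441/1375 ≈ -6.1389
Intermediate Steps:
z(A, I) = 6 + A*I
M = -50646 (M = -8441*6 = -50646)
M/(((108 + z(-7, 12))*275)) = -50646*1/(275*(108 + (6 - 7*12))) = -50646*1/(275*(108 + (6 - 84))) = -50646*1/(275*(108 - 78)) = -50646/(30*275) = -50646/8250 = -50646*1/8250 = -8441/1375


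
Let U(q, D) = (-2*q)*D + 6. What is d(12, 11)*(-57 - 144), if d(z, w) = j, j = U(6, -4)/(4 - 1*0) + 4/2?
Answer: -6231/2 ≈ -3115.5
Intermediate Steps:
U(q, D) = 6 - 2*D*q (U(q, D) = -2*D*q + 6 = 6 - 2*D*q)
j = 31/2 (j = (6 - 2*(-4)*6)/(4 - 1*0) + 4/2 = (6 + 48)/(4 + 0) + 4*(1/2) = 54/4 + 2 = 54*(1/4) + 2 = 27/2 + 2 = 31/2 ≈ 15.500)
d(z, w) = 31/2
d(12, 11)*(-57 - 144) = 31*(-57 - 144)/2 = (31/2)*(-201) = -6231/2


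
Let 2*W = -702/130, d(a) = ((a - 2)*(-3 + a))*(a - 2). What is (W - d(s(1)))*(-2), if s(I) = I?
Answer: 7/5 ≈ 1.4000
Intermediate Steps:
d(a) = (-2 + a)²*(-3 + a) (d(a) = ((-2 + a)*(-3 + a))*(-2 + a) = ((-3 + a)*(-2 + a))*(-2 + a) = (-2 + a)²*(-3 + a))
W = -27/10 (W = (-702/130)/2 = (-702*1/130)/2 = (½)*(-27/5) = -27/10 ≈ -2.7000)
(W - d(s(1)))*(-2) = (-27/10 - (-2 + 1)²*(-3 + 1))*(-2) = (-27/10 - (-1)²*(-2))*(-2) = (-27/10 - (-2))*(-2) = (-27/10 - 1*(-2))*(-2) = (-27/10 + 2)*(-2) = -7/10*(-2) = 7/5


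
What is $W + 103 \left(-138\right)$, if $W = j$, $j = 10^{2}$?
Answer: $-14114$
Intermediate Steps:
$j = 100$
$W = 100$
$W + 103 \left(-138\right) = 100 + 103 \left(-138\right) = 100 - 14214 = -14114$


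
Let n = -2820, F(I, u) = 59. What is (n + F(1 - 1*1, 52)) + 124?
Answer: -2637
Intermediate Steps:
(n + F(1 - 1*1, 52)) + 124 = (-2820 + 59) + 124 = -2761 + 124 = -2637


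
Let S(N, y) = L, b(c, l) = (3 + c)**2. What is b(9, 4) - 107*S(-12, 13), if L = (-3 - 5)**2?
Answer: -6704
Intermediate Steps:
L = 64 (L = (-8)**2 = 64)
S(N, y) = 64
b(9, 4) - 107*S(-12, 13) = (3 + 9)**2 - 107*64 = 12**2 - 6848 = 144 - 6848 = -6704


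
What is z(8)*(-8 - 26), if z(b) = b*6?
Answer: -1632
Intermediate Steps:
z(b) = 6*b
z(8)*(-8 - 26) = (6*8)*(-8 - 26) = 48*(-34) = -1632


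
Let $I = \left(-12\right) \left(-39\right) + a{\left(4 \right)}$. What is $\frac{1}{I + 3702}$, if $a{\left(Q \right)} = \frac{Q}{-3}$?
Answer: $\frac{3}{12506} \approx 0.00023988$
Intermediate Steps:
$a{\left(Q \right)} = - \frac{Q}{3}$ ($a{\left(Q \right)} = Q \left(- \frac{1}{3}\right) = - \frac{Q}{3}$)
$I = \frac{1400}{3}$ ($I = \left(-12\right) \left(-39\right) - \frac{4}{3} = 468 - \frac{4}{3} = \frac{1400}{3} \approx 466.67$)
$\frac{1}{I + 3702} = \frac{1}{\frac{1400}{3} + 3702} = \frac{1}{\frac{12506}{3}} = \frac{3}{12506}$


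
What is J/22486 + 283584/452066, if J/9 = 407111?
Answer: 831373020879/5082578038 ≈ 163.57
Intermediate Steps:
J = 3663999 (J = 9*407111 = 3663999)
J/22486 + 283584/452066 = 3663999/22486 + 283584/452066 = 3663999*(1/22486) + 283584*(1/452066) = 3663999/22486 + 141792/226033 = 831373020879/5082578038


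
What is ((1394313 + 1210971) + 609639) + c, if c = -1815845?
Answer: 1399078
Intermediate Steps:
((1394313 + 1210971) + 609639) + c = ((1394313 + 1210971) + 609639) - 1815845 = (2605284 + 609639) - 1815845 = 3214923 - 1815845 = 1399078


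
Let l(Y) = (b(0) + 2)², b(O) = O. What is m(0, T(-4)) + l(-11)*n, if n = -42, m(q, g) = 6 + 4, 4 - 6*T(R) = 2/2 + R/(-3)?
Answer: -158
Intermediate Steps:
T(R) = ½ + R/18 (T(R) = ⅔ - (2/2 + R/(-3))/6 = ⅔ - (2*(½) + R*(-⅓))/6 = ⅔ - (1 - R/3)/6 = ⅔ + (-⅙ + R/18) = ½ + R/18)
m(q, g) = 10
l(Y) = 4 (l(Y) = (0 + 2)² = 2² = 4)
m(0, T(-4)) + l(-11)*n = 10 + 4*(-42) = 10 - 168 = -158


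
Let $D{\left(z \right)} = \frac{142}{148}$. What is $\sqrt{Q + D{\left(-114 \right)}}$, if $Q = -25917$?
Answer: $\frac{i \sqrt{141916238}}{74} \approx 160.98 i$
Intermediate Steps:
$D{\left(z \right)} = \frac{71}{74}$ ($D{\left(z \right)} = 142 \cdot \frac{1}{148} = \frac{71}{74}$)
$\sqrt{Q + D{\left(-114 \right)}} = \sqrt{-25917 + \frac{71}{74}} = \sqrt{- \frac{1917787}{74}} = \frac{i \sqrt{141916238}}{74}$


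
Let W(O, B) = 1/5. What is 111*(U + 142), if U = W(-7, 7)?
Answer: 78921/5 ≈ 15784.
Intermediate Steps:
W(O, B) = 1/5
U = 1/5 ≈ 0.20000
111*(U + 142) = 111*(1/5 + 142) = 111*(711/5) = 78921/5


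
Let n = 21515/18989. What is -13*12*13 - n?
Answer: -38531207/18989 ≈ -2029.1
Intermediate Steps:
n = 21515/18989 (n = 21515*(1/18989) = 21515/18989 ≈ 1.1330)
-13*12*13 - n = -13*12*13 - 1*21515/18989 = -156*13 - 21515/18989 = -2028 - 21515/18989 = -38531207/18989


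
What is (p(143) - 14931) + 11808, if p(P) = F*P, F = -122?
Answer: -20569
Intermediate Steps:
p(P) = -122*P
(p(143) - 14931) + 11808 = (-122*143 - 14931) + 11808 = (-17446 - 14931) + 11808 = -32377 + 11808 = -20569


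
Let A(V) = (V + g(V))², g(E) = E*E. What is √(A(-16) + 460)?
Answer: 2*√14515 ≈ 240.96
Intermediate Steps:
g(E) = E²
A(V) = (V + V²)²
√(A(-16) + 460) = √((-16)²*(1 - 16)² + 460) = √(256*(-15)² + 460) = √(256*225 + 460) = √(57600 + 460) = √58060 = 2*√14515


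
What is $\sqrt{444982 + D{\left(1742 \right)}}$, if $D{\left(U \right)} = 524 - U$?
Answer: $2 \sqrt{110941} \approx 666.16$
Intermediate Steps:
$\sqrt{444982 + D{\left(1742 \right)}} = \sqrt{444982 + \left(524 - 1742\right)} = \sqrt{444982 - 1218} = \sqrt{443764} = 2 \sqrt{110941}$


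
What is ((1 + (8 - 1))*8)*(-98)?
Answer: -6272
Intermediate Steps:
((1 + (8 - 1))*8)*(-98) = ((1 + 7)*8)*(-98) = (8*8)*(-98) = 64*(-98) = -6272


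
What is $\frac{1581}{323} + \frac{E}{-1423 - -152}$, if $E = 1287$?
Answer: $\frac{93750}{24149} \approx 3.8821$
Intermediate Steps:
$\frac{1581}{323} + \frac{E}{-1423 - -152} = \frac{1581}{323} + \frac{1287}{-1423 - -152} = 1581 \cdot \frac{1}{323} + \frac{1287}{-1423 + 152} = \frac{93}{19} + \frac{1287}{-1271} = \frac{93}{19} + 1287 \left(- \frac{1}{1271}\right) = \frac{93}{19} - \frac{1287}{1271} = \frac{93750}{24149}$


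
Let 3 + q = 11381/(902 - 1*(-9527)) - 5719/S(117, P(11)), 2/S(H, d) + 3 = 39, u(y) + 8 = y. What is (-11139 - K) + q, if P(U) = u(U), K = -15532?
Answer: -1027787427/10429 ≈ -98551.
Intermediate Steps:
u(y) = -8 + y
P(U) = -8 + U
S(H, d) = 1/18 (S(H, d) = 2/(-3 + 39) = 2/36 = 2*(1/36) = 1/18)
q = -1073602024/10429 (q = -3 + (11381/(902 - 1*(-9527)) - 5719/1/18) = -3 + (11381/(902 + 9527) - 5719*18) = -3 + (11381/10429 - 102942) = -3 - 1073570737/10429 = -1073602024/10429 ≈ -1.0294e+5)
(-11139 - K) + q = (-11139 - 1*(-15532)) - 1073602024/10429 = (-11139 + 15532) - 1073602024/10429 = 4393 - 1073602024/10429 = -1027787427/10429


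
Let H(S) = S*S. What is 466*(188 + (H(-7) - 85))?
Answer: 70832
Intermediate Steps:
H(S) = S²
466*(188 + (H(-7) - 85)) = 466*(188 + ((-7)² - 85)) = 466*(188 + (49 - 85)) = 466*(188 - 36) = 466*152 = 70832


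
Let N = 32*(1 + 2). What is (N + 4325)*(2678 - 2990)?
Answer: -1379352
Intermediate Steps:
N = 96 (N = 32*3 = 96)
(N + 4325)*(2678 - 2990) = (96 + 4325)*(2678 - 2990) = 4421*(-312) = -1379352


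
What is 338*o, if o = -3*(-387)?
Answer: 392418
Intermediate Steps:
o = 1161
338*o = 338*1161 = 392418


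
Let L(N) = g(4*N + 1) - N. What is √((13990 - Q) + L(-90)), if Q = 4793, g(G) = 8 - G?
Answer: √9654 ≈ 98.255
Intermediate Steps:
L(N) = 7 - 5*N (L(N) = (8 - (4*N + 1)) - N = (8 - (1 + 4*N)) - N = (8 + (-1 - 4*N)) - N = (7 - 4*N) - N = 7 - 5*N)
√((13990 - Q) + L(-90)) = √((13990 - 1*4793) + (7 - 5*(-90))) = √((13990 - 4793) + (7 + 450)) = √(9197 + 457) = √9654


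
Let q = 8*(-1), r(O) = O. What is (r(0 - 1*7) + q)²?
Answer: 225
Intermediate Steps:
q = -8
(r(0 - 1*7) + q)² = ((0 - 1*7) - 8)² = ((0 - 7) - 8)² = (-7 - 8)² = (-15)² = 225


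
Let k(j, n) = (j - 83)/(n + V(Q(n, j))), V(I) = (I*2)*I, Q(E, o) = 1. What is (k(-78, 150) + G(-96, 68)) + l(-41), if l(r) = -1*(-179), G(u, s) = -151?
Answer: 4095/152 ≈ 26.941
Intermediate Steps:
V(I) = 2*I² (V(I) = (2*I)*I = 2*I²)
l(r) = 179
k(j, n) = (-83 + j)/(2 + n) (k(j, n) = (j - 83)/(n + 2*1²) = (-83 + j)/(n + 2*1) = (-83 + j)/(n + 2) = (-83 + j)/(2 + n))
(k(-78, 150) + G(-96, 68)) + l(-41) = ((-83 - 78)/(2 + 150) - 151) + 179 = (-161/152 - 151) + 179 = -23113/152 + 179 = 4095/152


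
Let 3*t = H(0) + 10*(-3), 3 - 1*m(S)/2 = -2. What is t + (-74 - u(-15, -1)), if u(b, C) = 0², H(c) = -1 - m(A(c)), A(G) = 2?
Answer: -263/3 ≈ -87.667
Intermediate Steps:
m(S) = 10 (m(S) = 6 - 2*(-2) = 6 + 4 = 10)
H(c) = -11 (H(c) = -1 - 1*10 = -1 - 10 = -11)
u(b, C) = 0
t = -41/3 (t = (-11 + 10*(-3))/3 = (-11 - 30)/3 = (⅓)*(-41) = -41/3 ≈ -13.667)
t + (-74 - u(-15, -1)) = -41/3 + (-74 - 1*0) = -41/3 + (-74 + 0) = -41/3 - 74 = -263/3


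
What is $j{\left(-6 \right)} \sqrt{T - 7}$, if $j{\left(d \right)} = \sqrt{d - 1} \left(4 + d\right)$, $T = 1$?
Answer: $2 \sqrt{42} \approx 12.961$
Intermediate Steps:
$j{\left(d \right)} = \sqrt{-1 + d} \left(4 + d\right)$
$j{\left(-6 \right)} \sqrt{T - 7} = \sqrt{-1 - 6} \left(4 - 6\right) \sqrt{1 - 7} = \sqrt{-7} \left(-2\right) \sqrt{-6} = i \sqrt{7} \left(-2\right) i \sqrt{6} = - 2 i \sqrt{7} i \sqrt{6} = 2 \sqrt{42}$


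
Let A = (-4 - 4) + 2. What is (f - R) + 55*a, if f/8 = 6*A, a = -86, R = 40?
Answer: -5058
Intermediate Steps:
A = -6 (A = -8 + 2 = -6)
f = -288 (f = 8*(6*(-6)) = 8*(-36) = -288)
(f - R) + 55*a = (-288 - 1*40) + 55*(-86) = (-288 - 40) - 4730 = -328 - 4730 = -5058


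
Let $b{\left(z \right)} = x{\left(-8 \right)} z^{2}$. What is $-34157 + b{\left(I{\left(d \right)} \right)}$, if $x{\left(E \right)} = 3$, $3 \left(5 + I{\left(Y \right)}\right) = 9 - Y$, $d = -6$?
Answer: $-34157$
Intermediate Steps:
$I{\left(Y \right)} = -2 - \frac{Y}{3}$ ($I{\left(Y \right)} = -5 + \frac{9 - Y}{3} = -5 - \left(-3 + \frac{Y}{3}\right) = -2 - \frac{Y}{3}$)
$b{\left(z \right)} = 3 z^{2}$
$-34157 + b{\left(I{\left(d \right)} \right)} = -34157 + 3 \left(-2 - -2\right)^{2} = -34157 + 3 \left(-2 + 2\right)^{2} = -34157 + 3 \cdot 0^{2} = -34157 + 3 \cdot 0 = -34157 + 0 = -34157$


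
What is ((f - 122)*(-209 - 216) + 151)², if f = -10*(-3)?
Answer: 1540641001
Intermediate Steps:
f = 30
((f - 122)*(-209 - 216) + 151)² = ((30 - 122)*(-209 - 216) + 151)² = (-92*(-425) + 151)² = (39100 + 151)² = 39251² = 1540641001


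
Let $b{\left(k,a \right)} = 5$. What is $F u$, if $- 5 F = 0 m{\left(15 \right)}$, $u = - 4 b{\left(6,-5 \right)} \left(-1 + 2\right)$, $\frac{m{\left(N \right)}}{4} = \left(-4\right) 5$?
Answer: $0$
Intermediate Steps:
$m{\left(N \right)} = -80$ ($m{\left(N \right)} = 4 \left(\left(-4\right) 5\right) = 4 \left(-20\right) = -80$)
$u = -20$ ($u = \left(-4\right) 5 \left(-1 + 2\right) = \left(-20\right) 1 = -20$)
$F = 0$ ($F = - \frac{0 \left(-80\right)}{5} = \left(- \frac{1}{5}\right) 0 = 0$)
$F u = 0 \left(-20\right) = 0$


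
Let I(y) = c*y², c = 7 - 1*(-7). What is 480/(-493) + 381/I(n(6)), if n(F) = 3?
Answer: 42451/20706 ≈ 2.0502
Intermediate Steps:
c = 14 (c = 7 + 7 = 14)
I(y) = 14*y²
480/(-493) + 381/I(n(6)) = 480/(-493) + 381/((14*3²)) = 480*(-1/493) + 381/((14*9)) = -480/493 + 381/126 = -480/493 + 381*(1/126) = -480/493 + 127/42 = 42451/20706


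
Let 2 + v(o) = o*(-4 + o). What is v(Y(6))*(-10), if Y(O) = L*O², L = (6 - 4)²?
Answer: -201580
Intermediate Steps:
L = 4 (L = 2² = 4)
Y(O) = 4*O²
v(o) = -2 + o*(-4 + o)
v(Y(6))*(-10) = (-2 + (4*6²)² - 16*6²)*(-10) = (-2 + (4*36)² - 16*36)*(-10) = (-2 + 144² - 4*144)*(-10) = (-2 + 20736 - 576)*(-10) = 20158*(-10) = -201580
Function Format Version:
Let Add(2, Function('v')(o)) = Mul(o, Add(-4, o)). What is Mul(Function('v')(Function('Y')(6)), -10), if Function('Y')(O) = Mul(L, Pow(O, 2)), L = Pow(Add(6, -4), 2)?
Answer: -201580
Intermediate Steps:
L = 4 (L = Pow(2, 2) = 4)
Function('Y')(O) = Mul(4, Pow(O, 2))
Function('v')(o) = Add(-2, Mul(o, Add(-4, o)))
Mul(Function('v')(Function('Y')(6)), -10) = Mul(Add(-2, Pow(Mul(4, Pow(6, 2)), 2), Mul(-4, Mul(4, Pow(6, 2)))), -10) = Mul(Add(-2, Pow(Mul(4, 36), 2), Mul(-4, Mul(4, 36))), -10) = Mul(Add(-2, Pow(144, 2), Mul(-4, 144)), -10) = Mul(Add(-2, 20736, -576), -10) = Mul(20158, -10) = -201580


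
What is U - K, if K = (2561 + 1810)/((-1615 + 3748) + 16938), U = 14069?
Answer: 89435176/6357 ≈ 14069.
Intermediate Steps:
K = 1457/6357 (K = 4371/(2133 + 16938) = 4371/19071 = 4371*(1/19071) = 1457/6357 ≈ 0.22920)
U - K = 14069 - 1*1457/6357 = 14069 - 1457/6357 = 89435176/6357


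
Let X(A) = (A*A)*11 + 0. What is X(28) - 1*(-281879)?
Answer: 290503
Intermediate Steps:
X(A) = 11*A² (X(A) = A²*11 + 0 = 11*A² + 0 = 11*A²)
X(28) - 1*(-281879) = 11*28² - 1*(-281879) = 11*784 + 281879 = 8624 + 281879 = 290503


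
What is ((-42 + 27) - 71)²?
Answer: 7396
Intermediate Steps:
((-42 + 27) - 71)² = (-15 - 71)² = (-86)² = 7396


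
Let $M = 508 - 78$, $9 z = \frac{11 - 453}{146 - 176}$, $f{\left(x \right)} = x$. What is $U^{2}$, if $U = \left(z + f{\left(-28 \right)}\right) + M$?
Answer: $\frac{2969269081}{18225} \approx 1.6292 \cdot 10^{5}$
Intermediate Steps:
$z = \frac{221}{135}$ ($z = \frac{\left(11 - 453\right) \frac{1}{146 - 176}}{9} = \frac{\left(-442\right) \frac{1}{-30}}{9} = \frac{\left(-442\right) \left(- \frac{1}{30}\right)}{9} = \frac{1}{9} \cdot \frac{221}{15} = \frac{221}{135} \approx 1.637$)
$M = 430$ ($M = 508 - 78 = 430$)
$U = \frac{54491}{135}$ ($U = \left(\frac{221}{135} - 28\right) + 430 = - \frac{3559}{135} + 430 = \frac{54491}{135} \approx 403.64$)
$U^{2} = \left(\frac{54491}{135}\right)^{2} = \frac{2969269081}{18225}$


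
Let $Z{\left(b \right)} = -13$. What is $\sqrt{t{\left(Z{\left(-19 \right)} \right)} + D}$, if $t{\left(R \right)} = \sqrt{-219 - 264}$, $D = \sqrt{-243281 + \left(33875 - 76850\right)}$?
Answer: $\sqrt{i} \sqrt{\sqrt{483} + 4 \sqrt{17891}} \approx 16.688 + 16.688 i$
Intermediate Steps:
$D = 4 i \sqrt{17891}$ ($D = \sqrt{-243281 - 42975} = \sqrt{-286256} = 4 i \sqrt{17891} \approx 535.03 i$)
$t{\left(R \right)} = i \sqrt{483}$ ($t{\left(R \right)} = \sqrt{-483} = i \sqrt{483}$)
$\sqrt{t{\left(Z{\left(-19 \right)} \right)} + D} = \sqrt{i \sqrt{483} + 4 i \sqrt{17891}}$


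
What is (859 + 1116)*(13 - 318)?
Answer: -602375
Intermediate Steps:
(859 + 1116)*(13 - 318) = 1975*(-305) = -602375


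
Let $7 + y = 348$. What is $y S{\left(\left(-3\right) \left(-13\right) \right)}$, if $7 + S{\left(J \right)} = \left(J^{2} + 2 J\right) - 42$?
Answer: $528550$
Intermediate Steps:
$y = 341$ ($y = -7 + 348 = 341$)
$S{\left(J \right)} = -49 + J^{2} + 2 J$ ($S{\left(J \right)} = -7 - \left(42 - J^{2} - 2 J\right) = -7 + \left(-42 + J^{2} + 2 J\right) = -49 + J^{2} + 2 J$)
$y S{\left(\left(-3\right) \left(-13\right) \right)} = 341 \left(-49 + \left(\left(-3\right) \left(-13\right)\right)^{2} + 2 \left(\left(-3\right) \left(-13\right)\right)\right) = 341 \left(-49 + 39^{2} + 2 \cdot 39\right) = 341 \left(-49 + 1521 + 78\right) = 341 \cdot 1550 = 528550$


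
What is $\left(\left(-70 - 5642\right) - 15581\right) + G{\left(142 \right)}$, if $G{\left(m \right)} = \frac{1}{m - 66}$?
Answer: $- \frac{1618267}{76} \approx -21293.0$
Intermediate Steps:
$G{\left(m \right)} = \frac{1}{-66 + m}$
$\left(\left(-70 - 5642\right) - 15581\right) + G{\left(142 \right)} = \left(\left(-70 - 5642\right) - 15581\right) + \frac{1}{-66 + 142} = \left(\left(-70 - 5642\right) - 15581\right) + \frac{1}{76} = \left(-5712 - 15581\right) + \frac{1}{76} = -21293 + \frac{1}{76} = - \frac{1618267}{76}$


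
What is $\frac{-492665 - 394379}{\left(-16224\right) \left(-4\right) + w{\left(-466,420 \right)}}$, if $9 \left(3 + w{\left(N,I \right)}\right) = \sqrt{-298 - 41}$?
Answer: $- \frac{388549887471}{28424934809} + \frac{665283 i \sqrt{339}}{28424934809} \approx -13.669 + 0.00043093 i$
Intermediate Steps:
$w{\left(N,I \right)} = -3 + \frac{i \sqrt{339}}{9}$ ($w{\left(N,I \right)} = -3 + \frac{\sqrt{-298 - 41}}{9} = -3 + \frac{\sqrt{-339}}{9} = -3 + \frac{i \sqrt{339}}{9}$)
$\frac{-492665 - 394379}{\left(-16224\right) \left(-4\right) + w{\left(-466,420 \right)}} = \frac{-492665 - 394379}{\left(-16224\right) \left(-4\right) - \left(3 - \frac{i \sqrt{339}}{9}\right)} = - \frac{887044}{64896 - \left(3 - \frac{i \sqrt{339}}{9}\right)} = - \frac{887044}{64893 + \frac{i \sqrt{339}}{9}}$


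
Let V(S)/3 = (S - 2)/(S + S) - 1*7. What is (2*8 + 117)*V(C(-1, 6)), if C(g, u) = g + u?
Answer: -26733/10 ≈ -2673.3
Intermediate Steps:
V(S) = -21 + 3*(-2 + S)/(2*S) (V(S) = 3*((S - 2)/(S + S) - 1*7) = 3*((-2 + S)/((2*S)) - 7) = 3*((-2 + S)*(1/(2*S)) - 7) = 3*((-2 + S)/(2*S) - 7) = 3*(-7 + (-2 + S)/(2*S)) = -21 + 3*(-2 + S)/(2*S))
(2*8 + 117)*V(C(-1, 6)) = (2*8 + 117)*(-39/2 - 3/(-1 + 6)) = (16 + 117)*(-39/2 - 3/5) = 133*(-39/2 - 3*1/5) = 133*(-39/2 - 3/5) = 133*(-201/10) = -26733/10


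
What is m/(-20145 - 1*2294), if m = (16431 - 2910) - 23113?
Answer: 9592/22439 ≈ 0.42747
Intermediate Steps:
m = -9592 (m = 13521 - 23113 = -9592)
m/(-20145 - 1*2294) = -9592/(-20145 - 1*2294) = -9592/(-20145 - 2294) = -9592/(-22439) = -9592*(-1/22439) = 9592/22439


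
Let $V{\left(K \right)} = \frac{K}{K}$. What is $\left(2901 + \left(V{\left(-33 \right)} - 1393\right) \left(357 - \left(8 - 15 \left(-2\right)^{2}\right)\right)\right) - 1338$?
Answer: $-567765$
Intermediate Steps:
$V{\left(K \right)} = 1$
$\left(2901 + \left(V{\left(-33 \right)} - 1393\right) \left(357 - \left(8 - 15 \left(-2\right)^{2}\right)\right)\right) - 1338 = \left(2901 + \left(1 - 1393\right) \left(357 - \left(8 - 15 \left(-2\right)^{2}\right)\right)\right) - 1338 = \left(2901 - 1392 \left(357 + \left(-8 + 15 \cdot 4\right)\right)\right) - 1338 = \left(2901 - 1392 \left(357 + \left(-8 + 60\right)\right)\right) - 1338 = \left(2901 - 1392 \left(357 + 52\right)\right) - 1338 = \left(2901 - 569328\right) - 1338 = -566427 - 1338 = -567765$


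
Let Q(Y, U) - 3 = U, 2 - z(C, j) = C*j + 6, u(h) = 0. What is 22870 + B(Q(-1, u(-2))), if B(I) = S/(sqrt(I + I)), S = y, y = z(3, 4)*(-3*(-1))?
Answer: 22870 - 8*sqrt(6) ≈ 22850.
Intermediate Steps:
z(C, j) = -4 - C*j (z(C, j) = 2 - (C*j + 6) = 2 - (6 + C*j) = 2 + (-6 - C*j) = -4 - C*j)
Q(Y, U) = 3 + U
y = -48 (y = (-4 - 1*3*4)*(-3*(-1)) = (-4 - 12)*3 = -16*3 = -48)
S = -48
B(I) = -24*sqrt(2)/sqrt(I) (B(I) = -48/sqrt(I + I) = -48*sqrt(2)/(2*sqrt(I)) = -24*sqrt(2)/sqrt(I))
22870 + B(Q(-1, u(-2))) = 22870 - 24*sqrt(2)/sqrt(3 + 0) = 22870 - 24*sqrt(2)/sqrt(3) = 22870 - 24*sqrt(2)*sqrt(3)/3 = 22870 - 8*sqrt(6)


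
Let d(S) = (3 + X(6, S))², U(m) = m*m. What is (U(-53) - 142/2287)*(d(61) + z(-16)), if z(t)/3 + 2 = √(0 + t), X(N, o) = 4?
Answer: 276233763/2287 + 77088492*I/2287 ≈ 1.2078e+5 + 33707.0*I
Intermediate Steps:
U(m) = m²
z(t) = -6 + 3*√t (z(t) = -6 + 3*√(0 + t) = -6 + 3*√t)
d(S) = 49 (d(S) = (3 + 4)² = 7² = 49)
(U(-53) - 142/2287)*(d(61) + z(-16)) = ((-53)² - 142/2287)*(49 + (-6 + 3*√(-16))) = (2809 - 142*1/2287)*(49 + (-6 + 3*(4*I))) = (2809 - 142/2287)*(49 + (-6 + 12*I)) = 6424041*(43 + 12*I)/2287 = 276233763/2287 + 77088492*I/2287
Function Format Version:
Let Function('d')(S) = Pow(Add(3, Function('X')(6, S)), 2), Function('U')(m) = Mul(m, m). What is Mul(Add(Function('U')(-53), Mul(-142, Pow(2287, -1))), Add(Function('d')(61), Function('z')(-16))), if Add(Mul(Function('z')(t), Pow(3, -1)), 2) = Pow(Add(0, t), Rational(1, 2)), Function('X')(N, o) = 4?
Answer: Add(Rational(276233763, 2287), Mul(Rational(77088492, 2287), I)) ≈ Add(1.2078e+5, Mul(33707., I))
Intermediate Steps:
Function('U')(m) = Pow(m, 2)
Function('z')(t) = Add(-6, Mul(3, Pow(t, Rational(1, 2)))) (Function('z')(t) = Add(-6, Mul(3, Pow(Add(0, t), Rational(1, 2)))) = Add(-6, Mul(3, Pow(t, Rational(1, 2)))))
Function('d')(S) = 49 (Function('d')(S) = Pow(Add(3, 4), 2) = Pow(7, 2) = 49)
Mul(Add(Function('U')(-53), Mul(-142, Pow(2287, -1))), Add(Function('d')(61), Function('z')(-16))) = Mul(Add(Pow(-53, 2), Mul(-142, Pow(2287, -1))), Add(49, Add(-6, Mul(3, Pow(-16, Rational(1, 2)))))) = Mul(Add(2809, Mul(-142, Rational(1, 2287))), Add(49, Add(-6, Mul(3, Mul(4, I))))) = Mul(Add(2809, Rational(-142, 2287)), Add(49, Add(-6, Mul(12, I)))) = Mul(Rational(6424041, 2287), Add(43, Mul(12, I))) = Add(Rational(276233763, 2287), Mul(Rational(77088492, 2287), I))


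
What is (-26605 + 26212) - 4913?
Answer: -5306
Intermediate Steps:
(-26605 + 26212) - 4913 = -393 - 4913 = -5306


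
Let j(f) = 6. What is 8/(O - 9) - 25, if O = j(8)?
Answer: -83/3 ≈ -27.667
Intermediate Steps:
O = 6
8/(O - 9) - 25 = 8/(6 - 9) - 25 = 8/(-3) - 25 = -1/3*8 - 25 = -8/3 - 25 = -83/3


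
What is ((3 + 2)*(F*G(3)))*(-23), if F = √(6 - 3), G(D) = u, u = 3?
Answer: -345*√3 ≈ -597.56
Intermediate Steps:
G(D) = 3
F = √3 ≈ 1.7320
((3 + 2)*(F*G(3)))*(-23) = ((3 + 2)*(√3*3))*(-23) = (5*(3*√3))*(-23) = (15*√3)*(-23) = -345*√3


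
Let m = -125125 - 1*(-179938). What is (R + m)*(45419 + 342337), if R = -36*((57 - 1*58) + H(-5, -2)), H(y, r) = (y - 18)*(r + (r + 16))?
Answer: 25120772460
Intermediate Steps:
m = 54813 (m = -125125 + 179938 = 54813)
H(y, r) = (-18 + y)*(16 + 2*r) (H(y, r) = (-18 + y)*(r + (16 + r)) = (-18 + y)*(16 + 2*r))
R = 9972 (R = -36*((57 - 1*58) + (-288 - 36*(-2) + 16*(-5) + 2*(-2)*(-5))) = -36*((57 - 58) + (-288 + 72 - 80 + 20)) = -36*(-1 - 276) = -36*(-277) = 9972)
(R + m)*(45419 + 342337) = (9972 + 54813)*(45419 + 342337) = 64785*387756 = 25120772460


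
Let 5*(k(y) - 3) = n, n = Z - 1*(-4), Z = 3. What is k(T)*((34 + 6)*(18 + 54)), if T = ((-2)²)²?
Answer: 12672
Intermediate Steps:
n = 7 (n = 3 - 1*(-4) = 3 + 4 = 7)
T = 16 (T = 4² = 16)
k(y) = 22/5 (k(y) = 3 + (⅕)*7 = 3 + 7/5 = 22/5)
k(T)*((34 + 6)*(18 + 54)) = 22*((34 + 6)*(18 + 54))/5 = 22*(40*72)/5 = (22/5)*2880 = 12672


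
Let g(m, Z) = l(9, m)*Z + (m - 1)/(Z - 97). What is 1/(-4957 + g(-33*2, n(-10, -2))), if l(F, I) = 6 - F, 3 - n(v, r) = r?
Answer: -92/457357 ≈ -0.00020116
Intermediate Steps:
n(v, r) = 3 - r
g(m, Z) = -3*Z + (-1 + m)/(-97 + Z) (g(m, Z) = (6 - 1*9)*Z + (m - 1)/(Z - 97) = (6 - 9)*Z + (-1 + m)/(-97 + Z) = -3*Z + (-1 + m)/(-97 + Z))
1/(-4957 + g(-33*2, n(-10, -2))) = 1/(-4957 + (-1 - 33*2 - 3*(3 - 1*(-2))² + 291*(3 - 1*(-2)))/(-97 + (3 - 1*(-2)))) = 1/(-4957 + (-1 - 66 - 3*(3 + 2)² + 291*(3 + 2))/(-97 + (3 + 2))) = 1/(-4957 + (-1 - 66 - 3*5² + 291*5)/(-97 + 5)) = 1/(-4957 + (-1 - 66 - 3*25 + 1455)/(-92)) = 1/(-4957 - (-1 - 66 - 75 + 1455)/92) = 1/(-4957 - 1/92*1313) = 1/(-4957 - 1313/92) = 1/(-457357/92) = -92/457357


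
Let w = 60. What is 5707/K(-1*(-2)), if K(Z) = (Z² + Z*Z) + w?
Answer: 5707/68 ≈ 83.927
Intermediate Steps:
K(Z) = 60 + 2*Z² (K(Z) = (Z² + Z*Z) + 60 = (Z² + Z²) + 60 = 2*Z² + 60 = 60 + 2*Z²)
5707/K(-1*(-2)) = 5707/(60 + 2*(-1*(-2))²) = 5707/(60 + 2*2²) = 5707/(60 + 2*4) = 5707/(60 + 8) = 5707/68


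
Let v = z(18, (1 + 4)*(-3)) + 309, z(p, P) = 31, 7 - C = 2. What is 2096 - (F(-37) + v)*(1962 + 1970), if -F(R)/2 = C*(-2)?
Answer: -1413424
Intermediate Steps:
C = 5 (C = 7 - 1*2 = 7 - 2 = 5)
v = 340 (v = 31 + 309 = 340)
F(R) = 20 (F(R) = -10*(-2) = -2*(-10) = 20)
2096 - (F(-37) + v)*(1962 + 1970) = 2096 - (20 + 340)*(1962 + 1970) = 2096 - 360*3932 = 2096 - 1*1415520 = 2096 - 1415520 = -1413424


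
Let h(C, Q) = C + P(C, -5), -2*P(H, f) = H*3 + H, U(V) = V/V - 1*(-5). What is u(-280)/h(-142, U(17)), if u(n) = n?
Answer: -140/71 ≈ -1.9718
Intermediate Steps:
U(V) = 6 (U(V) = 1 + 5 = 6)
P(H, f) = -2*H (P(H, f) = -(H*3 + H)/2 = -(3*H + H)/2 = -2*H)
h(C, Q) = -C (h(C, Q) = C - 2*C = -C)
u(-280)/h(-142, U(17)) = -280/((-1*(-142))) = -280/142 = -280*1/142 = -140/71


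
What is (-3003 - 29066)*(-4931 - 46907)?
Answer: 1662392822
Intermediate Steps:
(-3003 - 29066)*(-4931 - 46907) = -32069*(-51838) = 1662392822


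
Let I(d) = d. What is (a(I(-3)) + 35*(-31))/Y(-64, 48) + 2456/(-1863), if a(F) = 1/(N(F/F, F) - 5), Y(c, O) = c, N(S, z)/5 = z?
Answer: 37285283/2384640 ≈ 15.636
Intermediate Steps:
N(S, z) = 5*z
a(F) = 1/(-5 + 5*F) (a(F) = 1/(5*F - 5) = 1/(-5 + 5*F))
(a(I(-3)) + 35*(-31))/Y(-64, 48) + 2456/(-1863) = (1/(5*(-1 - 3)) + 35*(-31))/(-64) + 2456/(-1863) = ((⅕)/(-4) - 1085)*(-1/64) + 2456*(-1/1863) = ((⅕)*(-¼) - 1085)*(-1/64) - 2456/1863 = (-1/20 - 1085)*(-1/64) - 2456/1863 = -21701/20*(-1/64) - 2456/1863 = 21701/1280 - 2456/1863 = 37285283/2384640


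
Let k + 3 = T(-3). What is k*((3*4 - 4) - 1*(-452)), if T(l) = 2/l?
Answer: -5060/3 ≈ -1686.7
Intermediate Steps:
k = -11/3 (k = -3 + 2/(-3) = -3 + 2*(-1/3) = -3 - 2/3 = -11/3 ≈ -3.6667)
k*((3*4 - 4) - 1*(-452)) = -11*((3*4 - 4) - 1*(-452))/3 = -11*((12 - 4) + 452)/3 = -11*(8 + 452)/3 = -11/3*460 = -5060/3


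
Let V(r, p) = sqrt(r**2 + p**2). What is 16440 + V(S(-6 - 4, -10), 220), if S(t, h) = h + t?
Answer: 16440 + 20*sqrt(122) ≈ 16661.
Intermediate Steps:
V(r, p) = sqrt(p**2 + r**2)
16440 + V(S(-6 - 4, -10), 220) = 16440 + sqrt(220**2 + (-10 + (-6 - 4))**2) = 16440 + sqrt(48400 + (-10 - 10)**2) = 16440 + sqrt(48400 + (-20)**2) = 16440 + sqrt(48400 + 400) = 16440 + sqrt(48800) = 16440 + 20*sqrt(122)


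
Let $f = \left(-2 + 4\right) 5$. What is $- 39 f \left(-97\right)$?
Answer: $37830$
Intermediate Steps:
$f = 10$ ($f = 2 \cdot 5 = 10$)
$- 39 f \left(-97\right) = \left(-39\right) 10 \left(-97\right) = \left(-390\right) \left(-97\right) = 37830$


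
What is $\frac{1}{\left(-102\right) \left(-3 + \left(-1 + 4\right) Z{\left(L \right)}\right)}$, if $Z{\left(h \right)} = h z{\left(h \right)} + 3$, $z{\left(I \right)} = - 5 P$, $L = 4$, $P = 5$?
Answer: $\frac{1}{29988} \approx 3.3347 \cdot 10^{-5}$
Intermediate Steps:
$z{\left(I \right)} = -25$ ($z{\left(I \right)} = \left(-5\right) 5 = -25$)
$Z{\left(h \right)} = 3 - 25 h$ ($Z{\left(h \right)} = h \left(-25\right) + 3 = - 25 h + 3 = 3 - 25 h$)
$\frac{1}{\left(-102\right) \left(-3 + \left(-1 + 4\right) Z{\left(L \right)}\right)} = \frac{1}{\left(-102\right) \left(-3 + \left(-1 + 4\right) \left(3 - 100\right)\right)} = \frac{1}{\left(-102\right) \left(-3 + 3 \left(3 - 100\right)\right)} = \frac{1}{\left(-102\right) \left(-3 + 3 \left(-97\right)\right)} = \frac{1}{\left(-102\right) \left(-3 - 291\right)} = \frac{1}{\left(-102\right) \left(-294\right)} = \frac{1}{29988}$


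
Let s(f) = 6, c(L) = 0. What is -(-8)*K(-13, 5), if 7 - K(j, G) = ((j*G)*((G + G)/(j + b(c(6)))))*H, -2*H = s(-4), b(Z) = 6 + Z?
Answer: 15992/7 ≈ 2284.6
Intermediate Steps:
H = -3 (H = -1/2*6 = -3)
K(j, G) = 7 + 6*j*G**2/(6 + j) (K(j, G) = 7 - (j*G)*((G + G)/(j + (6 + 0)))*(-3) = 7 - (G*j)*((2*G)/(j + 6))*(-3) = 7 - (G*j)*((2*G)/(6 + j))*(-3) = 7 - (G*j)*(2*G/(6 + j))*(-3) = 7 - 2*j*G**2/(6 + j)*(-3) = 7 - (-6)*j*G**2/(6 + j) = 7 + 6*j*G**2/(6 + j))
-(-8)*K(-13, 5) = -(-8)*(42 + 7*(-13) + 6*(-13)*5**2)/(6 - 13) = -(-8)*(42 - 91 + 6*(-13)*25)/(-7) = -(-8)*(-(42 - 91 - 1950)/7) = -(-8)*(-1/7*(-1999)) = -(-8)*1999/7 = -1*(-15992/7) = 15992/7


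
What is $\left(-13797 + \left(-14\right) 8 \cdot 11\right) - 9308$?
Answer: $-24337$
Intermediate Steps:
$\left(-13797 + \left(-14\right) 8 \cdot 11\right) - 9308 = \left(-13797 - 1232\right) - 9308 = -15029 - 9308 = -24337$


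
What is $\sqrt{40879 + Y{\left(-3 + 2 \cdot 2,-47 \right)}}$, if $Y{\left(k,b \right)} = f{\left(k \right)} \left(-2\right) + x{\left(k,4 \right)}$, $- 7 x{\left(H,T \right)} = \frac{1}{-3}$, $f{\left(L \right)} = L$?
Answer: $\frac{\sqrt{18026778}}{21} \approx 202.18$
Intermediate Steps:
$x{\left(H,T \right)} = \frac{1}{21}$ ($x{\left(H,T \right)} = - \frac{1}{7 \left(-3\right)} = \left(- \frac{1}{7}\right) \left(- \frac{1}{3}\right) = \frac{1}{21}$)
$Y{\left(k,b \right)} = \frac{1}{21} - 2 k$ ($Y{\left(k,b \right)} = k \left(-2\right) + \frac{1}{21} = - 2 k + \frac{1}{21} = \frac{1}{21} - 2 k$)
$\sqrt{40879 + Y{\left(-3 + 2 \cdot 2,-47 \right)}} = \sqrt{40879 + \left(\frac{1}{21} - 2 \left(-3 + 2 \cdot 2\right)\right)} = \sqrt{40879 + \left(\frac{1}{21} - 2 \left(-3 + 4\right)\right)} = \sqrt{40879 + \left(\frac{1}{21} - 2\right)} = \sqrt{40879 - \frac{41}{21}} = \sqrt{\frac{858418}{21}} = \frac{\sqrt{18026778}}{21}$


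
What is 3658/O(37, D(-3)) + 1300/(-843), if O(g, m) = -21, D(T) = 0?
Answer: -345666/1967 ≈ -175.73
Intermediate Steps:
3658/O(37, D(-3)) + 1300/(-843) = 3658/(-21) + 1300/(-843) = 3658*(-1/21) + 1300*(-1/843) = -3658/21 - 1300/843 = -345666/1967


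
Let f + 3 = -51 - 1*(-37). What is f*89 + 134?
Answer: -1379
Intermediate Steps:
f = -17 (f = -3 + (-51 - 1*(-37)) = -3 + (-51 + 37) = -3 - 14 = -17)
f*89 + 134 = -17*89 + 134 = -1513 + 134 = -1379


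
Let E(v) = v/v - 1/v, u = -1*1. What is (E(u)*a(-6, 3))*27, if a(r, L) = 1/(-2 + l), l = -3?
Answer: -54/5 ≈ -10.800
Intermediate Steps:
a(r, L) = -1/5 (a(r, L) = 1/(-2 - 3) = 1/(-5) = -1/5)
u = -1
E(v) = 1 - 1/v
(E(u)*a(-6, 3))*27 = (((-1 - 1)/(-1))*(-1/5))*27 = (-1*(-2)*(-1/5))*27 = (2*(-1/5))*27 = -2/5*27 = -54/5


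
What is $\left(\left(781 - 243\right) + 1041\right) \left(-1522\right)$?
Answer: $-2403238$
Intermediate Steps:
$\left(\left(781 - 243\right) + 1041\right) \left(-1522\right) = \left(538 + 1041\right) \left(-1522\right) = 1579 \left(-1522\right) = -2403238$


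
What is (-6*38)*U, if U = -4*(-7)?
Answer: -6384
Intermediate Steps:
U = 28
(-6*38)*U = -6*38*28 = -228*28 = -6384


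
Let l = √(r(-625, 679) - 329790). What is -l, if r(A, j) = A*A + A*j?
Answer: -2*I*√90885 ≈ -602.94*I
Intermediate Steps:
r(A, j) = A² + A*j
l = 2*I*√90885 (l = √(-625*(-625 + 679) - 329790) = √(-625*54 - 329790) = √(-33750 - 329790) = √(-363540) = 2*I*√90885 ≈ 602.94*I)
-l = -2*I*√90885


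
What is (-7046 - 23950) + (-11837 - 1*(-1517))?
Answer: -41316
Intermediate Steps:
(-7046 - 23950) + (-11837 - 1*(-1517)) = -30996 + (-11837 + 1517) = -30996 - 10320 = -41316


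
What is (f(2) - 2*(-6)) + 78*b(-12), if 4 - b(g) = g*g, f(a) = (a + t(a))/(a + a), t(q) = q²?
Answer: -21813/2 ≈ -10907.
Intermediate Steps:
f(a) = (a + a²)/(2*a) (f(a) = (a + a²)/(a + a) = (a + a²)/((2*a)) = (a + a²)*(1/(2*a)) = (a + a²)/(2*a))
b(g) = 4 - g² (b(g) = 4 - g*g = 4 - g²)
(f(2) - 2*(-6)) + 78*b(-12) = ((½ + (½)*2) - 2*(-6)) + 78*(4 - 1*(-12)²) = ((½ + 1) + 12) + 78*(4 - 1*144) = (3/2 + 12) + 78*(4 - 144) = 27/2 + 78*(-140) = 27/2 - 10920 = -21813/2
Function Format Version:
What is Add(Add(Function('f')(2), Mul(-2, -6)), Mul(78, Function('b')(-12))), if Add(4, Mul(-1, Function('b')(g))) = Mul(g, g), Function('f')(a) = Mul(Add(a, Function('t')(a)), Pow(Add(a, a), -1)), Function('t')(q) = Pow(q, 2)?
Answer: Rational(-21813, 2) ≈ -10907.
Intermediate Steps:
Function('f')(a) = Mul(Rational(1, 2), Pow(a, -1), Add(a, Pow(a, 2))) (Function('f')(a) = Mul(Add(a, Pow(a, 2)), Pow(Add(a, a), -1)) = Mul(Add(a, Pow(a, 2)), Pow(Mul(2, a), -1)) = Mul(Add(a, Pow(a, 2)), Mul(Rational(1, 2), Pow(a, -1))) = Mul(Rational(1, 2), Pow(a, -1), Add(a, Pow(a, 2))))
Function('b')(g) = Add(4, Mul(-1, Pow(g, 2))) (Function('b')(g) = Add(4, Mul(-1, Mul(g, g))) = Add(4, Mul(-1, Pow(g, 2))))
Add(Add(Function('f')(2), Mul(-2, -6)), Mul(78, Function('b')(-12))) = Add(Add(Add(Rational(1, 2), Mul(Rational(1, 2), 2)), Mul(-2, -6)), Mul(78, Add(4, Mul(-1, Pow(-12, 2))))) = Add(Add(Add(Rational(1, 2), 1), 12), Mul(78, Add(4, Mul(-1, 144)))) = Add(Add(Rational(3, 2), 12), Mul(78, Add(4, -144))) = Add(Rational(27, 2), Mul(78, -140)) = Add(Rational(27, 2), -10920) = Rational(-21813, 2)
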